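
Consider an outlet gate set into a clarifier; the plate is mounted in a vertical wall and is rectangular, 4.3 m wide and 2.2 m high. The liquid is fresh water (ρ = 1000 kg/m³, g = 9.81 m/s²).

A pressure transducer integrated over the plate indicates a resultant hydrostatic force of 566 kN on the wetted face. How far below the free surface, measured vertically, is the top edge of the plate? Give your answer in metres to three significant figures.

γ = ρg = 1000 × 9.81 = 9810 N/m³ = 9.81 kN/m³.
A = 4.3 × 2.2 = 9.46 m².
From F = γ·h_c·A, the centroid depth is h_c = 566/(9.81 × 9.46) = 6.09897 m.
The centroid lies 2.2/2 = 1.1 m below the top edge, so the top edge sits at h_top = 6.09897 − 1.1 = 4.99897 m below the surface.

d_top ≈ 5.00 m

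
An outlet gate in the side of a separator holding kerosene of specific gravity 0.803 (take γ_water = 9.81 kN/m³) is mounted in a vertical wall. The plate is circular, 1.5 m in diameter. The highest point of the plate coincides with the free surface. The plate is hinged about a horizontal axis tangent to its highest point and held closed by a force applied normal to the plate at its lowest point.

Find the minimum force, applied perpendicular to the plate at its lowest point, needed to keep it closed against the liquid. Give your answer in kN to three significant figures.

P ≈ 6.53 kN

γ = 0.803 × 9.81 = 7.87743 kN/m³.
The centroid is at the centre, 0.75 m below the top of the plate, so the centroid depth is h_c = 0.75 m.
A = π(0.75)² = 1.76715 m².
Resultant F = γ·h_c·A = 7.87743 × 0.75 × 1.76715 = 10.4405 kN.
I_c = πr⁴/4 = π × 0.75⁴/4 = 0.248505 m⁴.
Centre of pressure: y_p = y_c + I_c/(y_c·A) = 0.75 + 0.248505/(0.75 × 1.76715) = 0.75 + 0.1875 = 0.9375 m along the plane.
The resultant acts 0.75 + 0.1875 = 0.9375 m (along the plate) below the hinge at the top edge, so the moment about the hinge is M = F × 0.9375 = 10.4405 × 0.9375 = 9.78797 kN·m.
A normal force at the bottom, 1.5 m from the hinge, must supply this moment: P = 9.78797/1.5 = 6.52531 kN.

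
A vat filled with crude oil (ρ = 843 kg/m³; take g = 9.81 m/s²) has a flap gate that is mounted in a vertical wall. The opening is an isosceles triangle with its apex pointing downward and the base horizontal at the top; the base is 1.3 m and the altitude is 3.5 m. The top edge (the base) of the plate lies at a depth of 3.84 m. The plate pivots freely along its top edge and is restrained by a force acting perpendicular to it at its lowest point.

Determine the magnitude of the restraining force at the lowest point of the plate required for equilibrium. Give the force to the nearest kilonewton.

P ≈ 35 kN

γ = ρg = 843 × 9.81 / 1000 = 8.26983 kN/m³.
With the apex down, the centroid sits h/3 = 3.5/3 = 1.16667 m below the base (the top edge), so the centroid depth is h_c = 3.84 + 1.16667 = 5.00667 m.
A = ½ × 1.3 × 3.5 = 2.275 m².
Resultant F = γ·h_c·A = 8.26983 × 5.00667 × 2.275 = 94.1948 kN.
I_c = b·h³/36 = 1.3 × 3.5³/36 = 1.54826 m⁴.
Centre of pressure: y_p = y_c + I_c/(y_c·A) = 5.00667 + 1.54826/(5.00667 × 2.275) = 5.00667 + 0.135929 = 5.1426 m along the plane.
The resultant acts 1.16667 + 0.135929 = 1.3026 m (along the plate) below the hinge at the top edge, so the moment about the hinge is M = F × 1.3026 = 94.1948 × 1.3026 = 122.698 kN·m.
A normal force at the bottom, 3.5 m from the hinge, must supply this moment: P = 122.698/3.5 = 35.0566 kN.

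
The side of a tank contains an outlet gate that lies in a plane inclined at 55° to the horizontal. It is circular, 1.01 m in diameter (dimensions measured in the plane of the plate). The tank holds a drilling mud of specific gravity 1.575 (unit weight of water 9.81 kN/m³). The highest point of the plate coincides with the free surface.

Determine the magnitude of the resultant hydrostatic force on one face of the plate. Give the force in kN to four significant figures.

F ≈ 5.121 kN

γ = 1.575 × 9.81 = 15.45075 kN/m³.
Let θ = 55° be the plate's angle to the horizontal; measure y along the incline from where the plane meets the free surface. Vertical depth h = y·sinθ with sinθ = 0.819152.
The centroid is at the centre, 0.505 m below the top of the plate, so y_c = 0.505 m and h_c = 0.505 × 0.819152 = 0.413672 m.
A = π(0.505)² = 0.801185 m².
Resultant F = γ·h_c·A = 15.45075 × 0.413672 × 0.801185 = 5.12081 kN.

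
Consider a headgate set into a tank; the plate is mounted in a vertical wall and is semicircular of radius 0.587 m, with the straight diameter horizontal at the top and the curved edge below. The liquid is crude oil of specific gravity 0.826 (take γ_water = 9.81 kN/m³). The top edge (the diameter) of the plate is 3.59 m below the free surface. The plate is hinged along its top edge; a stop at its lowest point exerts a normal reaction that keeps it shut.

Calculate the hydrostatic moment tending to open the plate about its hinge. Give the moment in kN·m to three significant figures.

M ≈ 4.30 kN·m

γ = 0.826 × 9.81 = 8.10306 kN/m³.
The centroid of a semicircle lies 4r/(3π) = 0.249131 m from the diameter, here below the top edge, so the centroid depth is h_c = 3.59 + 0.249131 = 3.83913 m.
A = πr²/2 = π × 0.587²/2 = 0.541248 m².
Resultant F = γ·h_c·A = 8.10306 × 3.83913 × 0.541248 = 16.8375 kN.
I_c = (π/8 − 8/(9π))·r⁴ = 0.109757 × 0.587⁴ = 0.0130312 m⁴.
Centre of pressure: y_p = y_c + I_c/(y_c·A) = 3.83913 + 0.0130312/(3.83913 × 0.541248) = 3.83913 + 0.00627127 = 3.8454 m along the plane.
The resultant acts 0.249131 + 0.00627127 = 0.255402 m (along the plate) below the hinge at the top edge, so the moment about the hinge is M = F × 0.255402 = 16.8375 × 0.255402 = 4.30033 kN·m.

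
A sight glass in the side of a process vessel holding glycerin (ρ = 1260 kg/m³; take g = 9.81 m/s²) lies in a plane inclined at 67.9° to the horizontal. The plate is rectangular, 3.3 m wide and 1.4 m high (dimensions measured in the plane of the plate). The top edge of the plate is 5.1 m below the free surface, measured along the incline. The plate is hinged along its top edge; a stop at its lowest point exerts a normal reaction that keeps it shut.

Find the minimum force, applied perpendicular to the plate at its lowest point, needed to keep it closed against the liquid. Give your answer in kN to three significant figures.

P ≈ 160 kN

γ = ρg = 1260 × 9.81 / 1000 = 12.3606 kN/m³.
Let θ = 67.9° be the plate's angle to the horizontal; measure y along the incline from where the plane meets the free surface. Vertical depth h = y·sinθ with sinθ = 0.926529.
The centroid lies 1.4/2 = 0.7 m below the top edge, so y_c = 5.1 + 0.7 = 5.8 m and h_c = 5.8 × 0.926529 = 5.37387 m.
A = 3.3 × 1.4 = 4.62 m².
Resultant F = γ·h_c·A = 12.3606 × 5.37387 × 4.62 = 306.88 kN.
I_c = b·h³/12 = 3.3 × 1.4³/12 = 0.7546 m⁴.
Centre of pressure: y_p = y_c + I_c/(y_c·A) = 5.8 + 0.7546/(5.8 × 4.62) = 5.8 + 0.0281609 = 5.82816 m along the plane.
The resultant acts 0.7 + 0.0281609 = 0.728161 m (along the plate) below the hinge at the top edge, so the moment about the hinge is M = F × 0.728161 = 306.88 × 0.728161 = 223.458 kN·m.
A normal force at the bottom, 1.4 m from the hinge, must supply this moment: P = 223.458/1.4 = 159.613 kN.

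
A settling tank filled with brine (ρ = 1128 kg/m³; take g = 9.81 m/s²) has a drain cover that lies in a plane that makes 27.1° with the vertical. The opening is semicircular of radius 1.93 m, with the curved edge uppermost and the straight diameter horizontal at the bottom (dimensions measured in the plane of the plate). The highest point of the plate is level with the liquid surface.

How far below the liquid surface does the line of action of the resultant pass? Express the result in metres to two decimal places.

h_p = 1.20 m

γ = ρg = 1128 × 9.81 / 1000 = 11.06568 kN/m³.
The plate makes 27.1° with the vertical, i.e. θ = 90° − 27.1° = 62.9° to the horizontal. Measuring y along the incline from the free-surface line, vertical depth h = y·sinθ with sinθ = 0.890213.
The centroid lies 4r/(3π) = 0.819117 m above the diameter, so r − 4r/(3π) = 1.93 − 0.819117 = 1.11088 m below the topmost point, so y_c = 1.11088 m and h_c = 1.11088 × 0.890213 = 0.98892 m.
A = πr²/2 = π × 1.93²/2 = 5.85106 m².
Resultant F = γ·h_c·A = 11.06568 × 0.98892 × 5.85106 = 64.0286 kN.
I_c = (π/8 − 8/(9π))·r⁴ = 0.109757 × 1.93⁴ = 1.52287 m⁴.
Centre of pressure: y_p = y_c + I_c/(y_c·A) = 1.11088 + 1.52287/(1.11088 × 5.85106) = 1.11088 + 0.234294 = 1.34517 m along the plane.
Vertically, h_p = y_p·sinθ = 1.34517 × 0.890213 = 1.19749 m.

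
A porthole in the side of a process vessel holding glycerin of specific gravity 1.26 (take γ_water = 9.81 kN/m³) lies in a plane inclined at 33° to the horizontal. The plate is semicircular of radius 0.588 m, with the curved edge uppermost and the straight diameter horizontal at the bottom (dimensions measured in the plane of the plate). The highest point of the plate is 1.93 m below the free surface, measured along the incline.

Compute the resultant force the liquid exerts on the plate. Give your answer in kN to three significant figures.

F ≈ 8.29 kN

γ = 1.26 × 9.81 = 12.3606 kN/m³.
Let θ = 33° be the plate's angle to the horizontal; measure y along the incline from where the plane meets the free surface. Vertical depth h = y·sinθ with sinθ = 0.544639.
The centroid lies 4r/(3π) = 0.249555 m above the diameter, so r − 4r/(3π) = 0.588 − 0.249555 = 0.338445 m below the topmost point, so y_c = 1.93 + 0.338445 = 2.26844 m and h_c = 2.26844 × 0.544639 = 1.23548 m.
A = πr²/2 = π × 0.588²/2 = 0.543093 m².
Resultant F = γ·h_c·A = 12.3606 × 1.23548 × 0.543093 = 8.29372 kN.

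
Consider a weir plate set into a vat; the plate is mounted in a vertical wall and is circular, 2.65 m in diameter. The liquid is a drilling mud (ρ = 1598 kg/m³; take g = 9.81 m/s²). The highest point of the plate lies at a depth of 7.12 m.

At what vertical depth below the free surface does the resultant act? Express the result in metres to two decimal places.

γ = ρg = 1598 × 9.81 / 1000 = 15.67638 kN/m³.
The centroid is at the centre, 1.325 m below the top of the plate, so the centroid depth is h_c = 7.12 + 1.325 = 8.445 m.
A = π(1.325)² = 5.51546 m².
Resultant F = γ·h_c·A = 15.67638 × 8.445 × 5.51546 = 730.175 kN.
I_c = πr⁴/4 = π × 1.325⁴/4 = 2.42077 m⁴.
Centre of pressure: y_p = y_c + I_c/(y_c·A) = 8.445 + 2.42077/(8.445 × 5.51546) = 8.445 + 0.0519723 = 8.49697 m along the plane.

h_p = 8.50 m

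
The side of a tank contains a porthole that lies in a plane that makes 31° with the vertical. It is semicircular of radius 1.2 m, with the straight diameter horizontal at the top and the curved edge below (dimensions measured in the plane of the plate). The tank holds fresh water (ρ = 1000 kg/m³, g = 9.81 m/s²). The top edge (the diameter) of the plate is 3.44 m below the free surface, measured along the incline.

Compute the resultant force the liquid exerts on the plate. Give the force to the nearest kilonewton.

F ≈ 75 kN

γ = ρg = 1000 × 9.81 = 9810 N/m³ = 9.81 kN/m³.
The plate makes 31° with the vertical, i.e. θ = 90° − 31° = 59° to the horizontal. Measuring y along the incline from the free-surface line, vertical depth h = y·sinθ with sinθ = 0.857167.
The centroid of a semicircle lies 4r/(3π) = 0.509296 m from the diameter, here below the top edge, so y_c = 3.44 + 0.509296 = 3.9493 m and h_c = 3.9493 × 0.857167 = 3.38521 m.
A = πr²/2 = π × 1.2²/2 = 2.26195 m².
Resultant F = γ·h_c·A = 9.81 × 3.38521 × 2.26195 = 75.1169 kN.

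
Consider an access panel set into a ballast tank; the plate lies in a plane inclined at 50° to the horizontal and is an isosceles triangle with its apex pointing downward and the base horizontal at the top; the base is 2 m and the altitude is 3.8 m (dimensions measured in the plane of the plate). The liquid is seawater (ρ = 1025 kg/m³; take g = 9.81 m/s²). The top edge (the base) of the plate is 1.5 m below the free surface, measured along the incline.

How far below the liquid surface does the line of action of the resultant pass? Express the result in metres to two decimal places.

γ = ρg = 1025 × 9.81 / 1000 = 10.05525 kN/m³.
Let θ = 50° be the plate's angle to the horizontal; measure y along the incline from where the plane meets the free surface. Vertical depth h = y·sinθ with sinθ = 0.766044.
With the apex down, the centroid sits h/3 = 3.8/3 = 1.26667 m below the base (the top edge), so y_c = 1.5 + 1.26667 = 2.76667 m and h_c = 2.76667 × 0.766044 = 2.11939 m.
A = ½ × 2 × 3.8 = 3.8 m².
Resultant F = γ·h_c·A = 10.05525 × 2.11939 × 3.8 = 80.9818 kN.
I_c = b·h³/36 = 2 × 3.8³/36 = 3.04844 m⁴.
Centre of pressure: y_p = y_c + I_c/(y_c·A) = 2.76667 + 3.04844/(2.76667 × 3.8) = 2.76667 + 0.289959 = 3.05663 m along the plane.
Vertically, h_p = y_p·sinθ = 3.05663 × 0.766044 = 2.34151 m.

h_p = 2.34 m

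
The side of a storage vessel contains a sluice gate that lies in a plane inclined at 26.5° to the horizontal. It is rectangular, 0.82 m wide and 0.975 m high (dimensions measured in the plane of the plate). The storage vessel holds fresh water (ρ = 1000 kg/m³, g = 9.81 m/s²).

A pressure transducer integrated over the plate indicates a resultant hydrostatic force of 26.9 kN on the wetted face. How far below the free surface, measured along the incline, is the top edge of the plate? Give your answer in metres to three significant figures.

γ = ρg = 1000 × 9.81 = 9810 N/m³ = 9.81 kN/m³.
A = 0.82 × 0.975 = 0.7995 m².
From F = γ·h_c·A, the centroid depth is h_c = 26.9/(9.81 × 0.7995) = 3.42977 m.
Let θ = 26.5° be the plate's angle to the horizontal; measure y along the incline from where the plane meets the free surface. Vertical depth h = y·sinθ with sinθ = 0.446198.
Along the incline, y_c = h_c/sinθ = 3.42977/0.446198 = 7.68665 m.
The centroid lies 0.975/2 = 0.4875 m below the top edge, so the top edge sits at y_top = 7.68665 − 0.4875 = 7.19915 m along the incline.

y_top ≈ 7.20 m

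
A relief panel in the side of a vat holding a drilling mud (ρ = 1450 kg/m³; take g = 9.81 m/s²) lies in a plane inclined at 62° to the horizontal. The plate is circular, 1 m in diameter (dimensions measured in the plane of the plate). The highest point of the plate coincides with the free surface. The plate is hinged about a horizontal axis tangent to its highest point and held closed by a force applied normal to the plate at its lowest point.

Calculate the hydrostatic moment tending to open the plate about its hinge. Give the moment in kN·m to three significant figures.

γ = ρg = 1450 × 9.81 / 1000 = 14.2245 kN/m³.
Let θ = 62° be the plate's angle to the horizontal; measure y along the incline from where the plane meets the free surface. Vertical depth h = y·sinθ with sinθ = 0.882948.
The centroid is at the centre, 0.5 m below the top of the plate, so y_c = 0.5 m and h_c = 0.5 × 0.882948 = 0.441474 m.
A = π(0.5)² = 0.785398 m².
Resultant F = γ·h_c·A = 14.2245 × 0.441474 × 0.785398 = 4.9321 kN.
I_c = πr⁴/4 = π × 0.5⁴/4 = 0.0490874 m⁴.
Centre of pressure: y_p = y_c + I_c/(y_c·A) = 0.5 + 0.0490874/(0.5 × 0.785398) = 0.5 + 0.125 = 0.625 m along the plane.
The resultant acts 0.5 + 0.125 = 0.625 m (along the plate) below the hinge at the top edge, so the moment about the hinge is M = F × 0.625 = 4.9321 × 0.625 = 3.08256 kN·m.

M ≈ 3.08 kN·m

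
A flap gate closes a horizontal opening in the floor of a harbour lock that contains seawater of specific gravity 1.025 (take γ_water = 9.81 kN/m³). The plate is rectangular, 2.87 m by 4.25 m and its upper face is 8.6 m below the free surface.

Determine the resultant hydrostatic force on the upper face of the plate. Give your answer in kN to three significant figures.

γ = 1.025 × 9.81 = 10.05525 kN/m³.
The plate is horizontal, so pressure is uniform at p = γ·h = 10.05525 × 8.6 = 86.4751 kN/m².
A = 2.87 × 4.25 = 12.1975 m².
F = p·A = 86.4751 × 12.1975 = 1054.78 kN.

F ≈ 1050 kN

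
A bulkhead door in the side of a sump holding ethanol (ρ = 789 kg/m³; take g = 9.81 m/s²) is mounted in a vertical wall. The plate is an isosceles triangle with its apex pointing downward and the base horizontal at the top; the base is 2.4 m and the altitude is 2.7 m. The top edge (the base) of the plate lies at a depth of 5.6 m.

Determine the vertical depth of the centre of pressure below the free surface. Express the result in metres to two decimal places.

h_p = 6.56 m

γ = ρg = 789 × 9.81 / 1000 = 7.74009 kN/m³.
With the apex down, the centroid sits h/3 = 2.7/3 = 0.9 m below the base (the top edge), so the centroid depth is h_c = 5.6 + 0.9 = 6.5 m.
A = ½ × 2.4 × 2.7 = 3.24 m².
Resultant F = γ·h_c·A = 7.74009 × 6.5 × 3.24 = 163.006 kN.
I_c = b·h³/36 = 2.4 × 2.7³/36 = 1.3122 m⁴.
Centre of pressure: y_p = y_c + I_c/(y_c·A) = 6.5 + 1.3122/(6.5 × 3.24) = 6.5 + 0.0623077 = 6.56231 m along the plane.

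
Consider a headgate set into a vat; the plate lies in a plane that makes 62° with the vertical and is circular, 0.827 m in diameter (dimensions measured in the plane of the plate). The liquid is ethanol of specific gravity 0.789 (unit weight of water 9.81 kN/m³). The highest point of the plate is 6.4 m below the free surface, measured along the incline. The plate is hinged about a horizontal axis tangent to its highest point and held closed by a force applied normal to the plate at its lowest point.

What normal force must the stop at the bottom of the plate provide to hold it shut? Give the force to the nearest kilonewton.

γ = 0.789 × 9.81 = 7.74009 kN/m³.
The plate makes 62° with the vertical, i.e. θ = 90° − 62° = 28° to the horizontal. Measuring y along the incline from the free-surface line, vertical depth h = y·sinθ with sinθ = 0.469472.
The centroid is at the centre, 0.4135 m below the top of the plate, so y_c = 6.4 + 0.4135 = 6.8135 m and h_c = 6.8135 × 0.469472 = 3.19875 m.
A = π(0.4135)² = 0.537157 m².
Resultant F = γ·h_c·A = 7.74009 × 3.19875 × 0.537157 = 13.2993 kN.
I_c = πr⁴/4 = π × 0.4135⁴/4 = 0.0229611 m⁴.
Centre of pressure: y_p = y_c + I_c/(y_c·A) = 6.8135 + 0.0229611/(6.8135 × 0.537157) = 6.8135 + 0.00627366 = 6.81977 m along the plane.
The resultant acts 0.4135 + 0.00627366 = 0.419774 m (along the plate) below the hinge at the top edge, so the moment about the hinge is M = F × 0.419774 = 13.2993 × 0.419774 = 5.5827 kN·m.
A normal force at the bottom, 0.827 m from the hinge, must supply this moment: P = 5.5827/0.827 = 6.75054 kN.

P ≈ 7 kN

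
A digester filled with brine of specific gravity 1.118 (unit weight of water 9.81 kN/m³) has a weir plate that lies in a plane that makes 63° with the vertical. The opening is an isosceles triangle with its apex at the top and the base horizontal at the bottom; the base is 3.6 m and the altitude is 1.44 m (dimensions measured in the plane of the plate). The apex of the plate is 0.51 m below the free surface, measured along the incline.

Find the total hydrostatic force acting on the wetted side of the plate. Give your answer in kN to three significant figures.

F ≈ 19.0 kN

γ = 1.118 × 9.81 = 10.96758 kN/m³.
The plate makes 63° with the vertical, i.e. θ = 90° − 63° = 27° to the horizontal. Measuring y along the incline from the free-surface line, vertical depth h = y·sinθ with sinθ = 0.453990.
With the apex up, the centroid sits 2h/3 = 2 × 1.44/3 = 0.96 m below the apex, so y_c = 0.51 + 0.96 = 1.47 m and h_c = 1.47 × 0.453990 = 0.667365 m.
A = ½ × 3.6 × 1.44 = 2.592 m².
Resultant F = γ·h_c·A = 10.96758 × 0.667365 × 2.592 = 18.9718 kN.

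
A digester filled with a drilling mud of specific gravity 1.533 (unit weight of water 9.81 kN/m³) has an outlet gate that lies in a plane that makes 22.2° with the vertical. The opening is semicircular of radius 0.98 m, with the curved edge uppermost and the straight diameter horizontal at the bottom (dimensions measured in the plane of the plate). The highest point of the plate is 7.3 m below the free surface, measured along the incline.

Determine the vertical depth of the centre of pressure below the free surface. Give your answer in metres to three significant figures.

h_p = 7.29 m

γ = 1.533 × 9.81 = 15.03873 kN/m³.
The plate makes 22.2° with the vertical, i.e. θ = 90° − 22.2° = 67.8° to the horizontal. Measuring y along the incline from the free-surface line, vertical depth h = y·sinθ with sinθ = 0.925871.
The centroid lies 4r/(3π) = 0.415925 m above the diameter, so r − 4r/(3π) = 0.98 − 0.415925 = 0.564075 m below the topmost point, so y_c = 7.3 + 0.564075 = 7.86407 m and h_c = 7.86407 × 0.925871 = 7.28111 m.
A = πr²/2 = π × 0.98²/2 = 1.50859 m².
Resultant F = γ·h_c·A = 15.03873 × 7.28111 × 1.50859 = 165.189 kN.
I_c = (π/8 − 8/(9π))·r⁴ = 0.109757 × 0.98⁴ = 0.101236 m⁴.
Centre of pressure: y_p = y_c + I_c/(y_c·A) = 7.86407 + 0.101236/(7.86407 × 1.50859) = 7.86407 + 0.00853329 = 7.8726 m along the plane.
Vertically, h_p = y_p·sinθ = 7.8726 × 0.925871 = 7.28901 m.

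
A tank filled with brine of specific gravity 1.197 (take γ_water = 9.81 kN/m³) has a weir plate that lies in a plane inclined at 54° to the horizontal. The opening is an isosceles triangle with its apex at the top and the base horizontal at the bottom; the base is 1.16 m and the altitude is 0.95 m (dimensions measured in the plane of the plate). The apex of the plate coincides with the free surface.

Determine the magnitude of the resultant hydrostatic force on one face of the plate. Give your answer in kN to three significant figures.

F ≈ 3.32 kN

γ = 1.197 × 9.81 = 11.74257 kN/m³.
Let θ = 54° be the plate's angle to the horizontal; measure y along the incline from where the plane meets the free surface. Vertical depth h = y·sinθ with sinθ = 0.809017.
With the apex up, the centroid sits 2h/3 = 2 × 0.95/3 = 0.633333 m below the apex, so y_c = 0.633333 m and h_c = 0.633333 × 0.809017 = 0.512377 m.
A = ½ × 1.16 × 0.95 = 0.551 m².
Resultant F = γ·h_c·A = 11.74257 × 0.512377 × 0.551 = 3.31516 kN.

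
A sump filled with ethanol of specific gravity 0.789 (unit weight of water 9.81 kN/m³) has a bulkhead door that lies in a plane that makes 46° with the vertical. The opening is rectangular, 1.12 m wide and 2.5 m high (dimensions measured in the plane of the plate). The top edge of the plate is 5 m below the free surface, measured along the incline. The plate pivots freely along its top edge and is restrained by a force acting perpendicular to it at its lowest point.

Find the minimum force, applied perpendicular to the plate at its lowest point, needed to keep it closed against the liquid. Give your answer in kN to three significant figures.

P ≈ 50.2 kN

γ = 0.789 × 9.81 = 7.74009 kN/m³.
The plate makes 46° with the vertical, i.e. θ = 90° − 46° = 44° to the horizontal. Measuring y along the incline from the free-surface line, vertical depth h = y·sinθ with sinθ = 0.694658.
The centroid lies 2.5/2 = 1.25 m below the top edge, so y_c = 5 + 1.25 = 6.25 m and h_c = 6.25 × 0.694658 = 4.34161 m.
A = 1.12 × 2.5 = 2.8 m².
Resultant F = γ·h_c·A = 7.74009 × 4.34161 × 2.8 = 94.0925 kN.
I_c = b·h³/12 = 1.12 × 2.5³/12 = 1.45833 m⁴.
Centre of pressure: y_p = y_c + I_c/(y_c·A) = 6.25 + 1.45833/(6.25 × 2.8) = 6.25 + 0.0833331 = 6.33333 m along the plane.
The resultant acts 1.25 + 0.0833331 = 1.33333 m (along the plate) below the hinge at the top edge, so the moment about the hinge is M = F × 1.33333 = 94.0925 × 1.33333 = 125.456 kN·m.
A normal force at the bottom, 2.5 m from the hinge, must supply this moment: P = 125.456/2.5 = 50.1824 kN.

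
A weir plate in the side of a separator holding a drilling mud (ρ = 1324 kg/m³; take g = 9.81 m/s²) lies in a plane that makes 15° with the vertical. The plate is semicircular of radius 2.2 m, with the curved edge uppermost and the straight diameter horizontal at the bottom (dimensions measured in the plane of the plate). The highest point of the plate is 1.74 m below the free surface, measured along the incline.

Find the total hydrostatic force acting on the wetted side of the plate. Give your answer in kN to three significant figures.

F ≈ 287 kN

γ = ρg = 1324 × 9.81 / 1000 = 12.98844 kN/m³.
The plate makes 15° with the vertical, i.e. θ = 90° − 15° = 75° to the horizontal. Measuring y along the incline from the free-surface line, vertical depth h = y·sinθ with sinθ = 0.965926.
The centroid lies 4r/(3π) = 0.933709 m above the diameter, so r − 4r/(3π) = 2.2 − 0.933709 = 1.26629 m below the topmost point, so y_c = 1.74 + 1.26629 = 3.00629 m and h_c = 3.00629 × 0.965926 = 2.90385 m.
A = πr²/2 = π × 2.2²/2 = 7.60265 m².
Resultant F = γ·h_c·A = 12.98844 × 2.90385 × 7.60265 = 286.745 kN.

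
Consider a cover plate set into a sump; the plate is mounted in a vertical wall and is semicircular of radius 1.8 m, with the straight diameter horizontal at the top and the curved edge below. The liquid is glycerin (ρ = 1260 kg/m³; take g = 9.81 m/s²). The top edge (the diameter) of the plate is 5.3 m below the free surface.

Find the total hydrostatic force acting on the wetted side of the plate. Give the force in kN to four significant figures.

F ≈ 381.5 kN

γ = ρg = 1260 × 9.81 / 1000 = 12.3606 kN/m³.
The centroid of a semicircle lies 4r/(3π) = 0.763944 m from the diameter, here below the top edge, so the centroid depth is h_c = 5.3 + 0.763944 = 6.06394 m.
A = πr²/2 = π × 1.8²/2 = 5.08938 m².
Resultant F = γ·h_c·A = 12.3606 × 6.06394 × 5.08938 = 381.469 kN.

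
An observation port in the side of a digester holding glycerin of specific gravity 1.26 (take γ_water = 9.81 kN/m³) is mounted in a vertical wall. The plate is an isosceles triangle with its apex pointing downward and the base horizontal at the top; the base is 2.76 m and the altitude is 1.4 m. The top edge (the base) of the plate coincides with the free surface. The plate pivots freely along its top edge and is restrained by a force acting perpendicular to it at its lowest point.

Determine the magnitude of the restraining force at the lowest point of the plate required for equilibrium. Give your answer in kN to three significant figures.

γ = 1.26 × 9.81 = 12.3606 kN/m³.
With the apex down, the centroid sits h/3 = 1.4/3 = 0.466667 m below the base (the top edge), so the centroid depth is h_c = 0.466667 m.
A = ½ × 2.76 × 1.4 = 1.932 m².
Resultant F = γ·h_c·A = 12.3606 × 0.466667 × 1.932 = 11.1443 kN.
I_c = b·h³/36 = 2.76 × 1.4³/36 = 0.210373 m⁴.
Centre of pressure: y_p = y_c + I_c/(y_c·A) = 0.466667 + 0.210373/(0.466667 × 1.932) = 0.466667 + 0.233333 = 0.7 m along the plane.
The resultant acts 0.466667 + 0.233333 = 0.7 m (along the plate) below the hinge at the top edge, so the moment about the hinge is M = F × 0.7 = 11.1443 × 0.7 = 7.80101 kN·m.
A normal force at the bottom, 1.4 m from the hinge, must supply this moment: P = 7.80101/1.4 = 5.57215 kN.

P ≈ 5.57 kN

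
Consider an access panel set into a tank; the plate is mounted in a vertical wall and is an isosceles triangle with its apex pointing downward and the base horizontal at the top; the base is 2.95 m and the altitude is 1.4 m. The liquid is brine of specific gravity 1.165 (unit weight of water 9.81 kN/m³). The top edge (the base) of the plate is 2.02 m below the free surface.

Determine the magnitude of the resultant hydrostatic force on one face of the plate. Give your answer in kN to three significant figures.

F ≈ 58.7 kN

γ = 1.165 × 9.81 = 11.42865 kN/m³.
With the apex down, the centroid sits h/3 = 1.4/3 = 0.466667 m below the base (the top edge), so the centroid depth is h_c = 2.02 + 0.466667 = 2.48667 m.
A = ½ × 2.95 × 1.4 = 2.065 m².
Resultant F = γ·h_c·A = 11.42865 × 2.48667 × 2.065 = 58.6858 kN.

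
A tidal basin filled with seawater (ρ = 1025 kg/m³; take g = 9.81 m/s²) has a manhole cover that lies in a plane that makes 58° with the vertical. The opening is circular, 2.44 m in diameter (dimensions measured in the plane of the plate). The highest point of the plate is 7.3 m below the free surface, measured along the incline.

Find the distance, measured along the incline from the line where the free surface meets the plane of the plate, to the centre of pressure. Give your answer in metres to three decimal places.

y_p = 8.564 m

γ = ρg = 1025 × 9.81 / 1000 = 10.05525 kN/m³.
The plate makes 58° with the vertical, i.e. θ = 90° − 58° = 32° to the horizontal. Measuring y along the incline from the free-surface line, vertical depth h = y·sinθ with sinθ = 0.529919.
The centroid is at the centre, 1.22 m below the top of the plate, so y_c = 7.3 + 1.22 = 8.52 m and h_c = 8.52 × 0.529919 = 4.51491 m.
A = π(1.22)² = 4.67595 m².
Resultant F = γ·h_c·A = 10.05525 × 4.51491 × 4.67595 = 212.281 kN.
I_c = πr⁴/4 = π × 1.22⁴/4 = 1.73992 m⁴.
Centre of pressure: y_p = y_c + I_c/(y_c·A) = 8.52 + 1.73992/(8.52 × 4.67595) = 8.52 + 0.0436737 = 8.56367 m along the plane.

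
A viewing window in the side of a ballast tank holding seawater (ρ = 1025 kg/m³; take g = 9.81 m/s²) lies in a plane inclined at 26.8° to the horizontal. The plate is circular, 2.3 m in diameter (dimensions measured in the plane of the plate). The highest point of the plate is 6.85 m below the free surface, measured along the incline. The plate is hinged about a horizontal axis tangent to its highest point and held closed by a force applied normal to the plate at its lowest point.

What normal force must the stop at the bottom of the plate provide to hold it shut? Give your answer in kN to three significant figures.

P ≈ 78.1 kN

γ = ρg = 1025 × 9.81 / 1000 = 10.05525 kN/m³.
Let θ = 26.8° be the plate's angle to the horizontal; measure y along the incline from where the plane meets the free surface. Vertical depth h = y·sinθ with sinθ = 0.450878.
The centroid is at the centre, 1.15 m below the top of the plate, so y_c = 6.85 + 1.15 = 8 m and h_c = 8 × 0.450878 = 3.60702 m.
A = π(1.15)² = 4.15476 m².
Resultant F = γ·h_c·A = 10.05525 × 3.60702 × 4.15476 = 150.691 kN.
I_c = πr⁴/4 = π × 1.15⁴/4 = 1.37367 m⁴.
Centre of pressure: y_p = y_c + I_c/(y_c·A) = 8 + 1.37367/(8 × 4.15476) = 8 + 0.0413282 = 8.04133 m along the plane.
The resultant acts 1.15 + 0.0413282 = 1.19133 m (along the plate) below the hinge at the top edge, so the moment about the hinge is M = F × 1.19133 = 150.691 × 1.19133 = 179.523 kN·m.
A normal force at the bottom, 2.3 m from the hinge, must supply this moment: P = 179.523/2.3 = 78.0535 kN.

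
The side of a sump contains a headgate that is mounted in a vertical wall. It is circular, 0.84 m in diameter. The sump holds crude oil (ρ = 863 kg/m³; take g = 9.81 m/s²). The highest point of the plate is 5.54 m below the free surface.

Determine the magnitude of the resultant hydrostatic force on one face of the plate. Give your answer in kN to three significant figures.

F ≈ 28.0 kN

γ = ρg = 863 × 9.81 / 1000 = 8.46603 kN/m³.
The centroid is at the centre, 0.42 m below the top of the plate, so the centroid depth is h_c = 5.54 + 0.42 = 5.96 m.
A = π(0.42)² = 0.554177 m².
Resultant F = γ·h_c·A = 8.46603 × 5.96 × 0.554177 = 27.9624 kN.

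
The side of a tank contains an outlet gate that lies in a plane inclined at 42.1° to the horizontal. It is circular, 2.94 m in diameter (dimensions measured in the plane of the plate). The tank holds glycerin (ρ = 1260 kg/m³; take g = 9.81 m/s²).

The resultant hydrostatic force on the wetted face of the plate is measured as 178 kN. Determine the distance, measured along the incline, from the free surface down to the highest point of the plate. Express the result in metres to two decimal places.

γ = ρg = 1260 × 9.81 / 1000 = 12.3606 kN/m³.
A = π(1.47)² = 6.78867 m².
From F = γ·h_c·A, the centroid depth is h_c = 178/(12.3606 × 6.78867) = 2.12127 m.
Let θ = 42.1° be the plate's angle to the horizontal; measure y along the incline from where the plane meets the free surface. Vertical depth h = y·sinθ with sinθ = 0.670427.
Along the incline, y_c = h_c/sinθ = 2.12127/0.670427 = 3.16406 m.
The centroid is at the centre, 1.47 m below the top of the plate, so the highest point sits at y_top = 3.16406 − 1.47 = 1.69406 m along the incline.

y_top ≈ 1.69 m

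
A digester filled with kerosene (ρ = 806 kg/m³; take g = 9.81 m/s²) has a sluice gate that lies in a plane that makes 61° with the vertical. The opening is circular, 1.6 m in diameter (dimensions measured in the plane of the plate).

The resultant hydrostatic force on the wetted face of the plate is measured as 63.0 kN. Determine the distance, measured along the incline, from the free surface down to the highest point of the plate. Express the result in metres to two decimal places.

y_top ≈ 7.37 m

γ = ρg = 806 × 9.81 / 1000 = 7.90686 kN/m³.
A = π(0.8)² = 2.01062 m².
From F = γ·h_c·A, the centroid depth is h_c = 63.0/(7.90686 × 2.01062) = 3.96284 m.
The plate makes 61° with the vertical, i.e. θ = 90° − 61° = 29° to the horizontal. Measuring y along the incline from the free-surface line, vertical depth h = y·sinθ with sinθ = 0.484810.
Along the incline, y_c = h_c/sinθ = 3.96284/0.484810 = 8.17401 m.
The centroid is at the centre, 0.8 m below the top of the plate, so the highest point sits at y_top = 8.17401 − 0.8 = 7.37401 m along the incline.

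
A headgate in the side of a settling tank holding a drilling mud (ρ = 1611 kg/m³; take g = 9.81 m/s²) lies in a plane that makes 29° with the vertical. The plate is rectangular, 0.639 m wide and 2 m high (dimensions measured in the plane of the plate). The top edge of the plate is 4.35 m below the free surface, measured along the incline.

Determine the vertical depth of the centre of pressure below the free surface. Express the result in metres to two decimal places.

γ = ρg = 1611 × 9.81 / 1000 = 15.80391 kN/m³.
The plate makes 29° with the vertical, i.e. θ = 90° − 29° = 61° to the horizontal. Measuring y along the incline from the free-surface line, vertical depth h = y·sinθ with sinθ = 0.874620.
The centroid lies 2/2 = 1 m below the top edge, so y_c = 4.35 + 1 = 5.35 m and h_c = 5.35 × 0.874620 = 4.67922 m.
A = 0.639 × 2 = 1.278 m².
Resultant F = γ·h_c·A = 15.80391 × 4.67922 × 1.278 = 94.5081 kN.
I_c = b·h³/12 = 0.639 × 2³/12 = 0.426 m⁴.
Centre of pressure: y_p = y_c + I_c/(y_c·A) = 5.35 + 0.426/(5.35 × 1.278) = 5.35 + 0.0623053 = 5.41231 m along the plane.
Vertically, h_p = y_p·sinθ = 5.41231 × 0.874620 = 4.73371 m.

h_p = 4.73 m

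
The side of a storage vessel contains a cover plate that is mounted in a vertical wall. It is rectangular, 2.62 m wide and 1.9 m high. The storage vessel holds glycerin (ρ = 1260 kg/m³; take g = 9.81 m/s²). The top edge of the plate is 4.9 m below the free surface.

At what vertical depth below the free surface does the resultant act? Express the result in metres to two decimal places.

h_p = 5.90 m

γ = ρg = 1260 × 9.81 / 1000 = 12.3606 kN/m³.
The centroid lies 1.9/2 = 0.95 m below the top edge, so the centroid depth is h_c = 4.9 + 0.95 = 5.85 m.
A = 2.62 × 1.9 = 4.978 m².
Resultant F = γ·h_c·A = 12.3606 × 5.85 × 4.978 = 359.957 kN.
I_c = b·h³/12 = 2.62 × 1.9³/12 = 1.49755 m⁴.
Centre of pressure: y_p = y_c + I_c/(y_c·A) = 5.85 + 1.49755/(5.85 × 4.978) = 5.85 + 0.0514246 = 5.90142 m along the plane.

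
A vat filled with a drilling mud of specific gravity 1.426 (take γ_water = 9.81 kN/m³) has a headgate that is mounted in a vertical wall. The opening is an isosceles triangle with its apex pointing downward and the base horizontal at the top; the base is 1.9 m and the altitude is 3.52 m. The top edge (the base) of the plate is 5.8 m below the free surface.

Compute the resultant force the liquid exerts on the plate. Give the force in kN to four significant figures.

γ = 1.426 × 9.81 = 13.98906 kN/m³.
With the apex down, the centroid sits h/3 = 3.52/3 = 1.17333 m below the base (the top edge), so the centroid depth is h_c = 5.8 + 1.17333 = 6.97333 m.
A = ½ × 1.9 × 3.52 = 3.344 m².
Resultant F = γ·h_c·A = 13.98906 × 6.97333 × 3.344 = 326.208 kN.

F ≈ 326.2 kN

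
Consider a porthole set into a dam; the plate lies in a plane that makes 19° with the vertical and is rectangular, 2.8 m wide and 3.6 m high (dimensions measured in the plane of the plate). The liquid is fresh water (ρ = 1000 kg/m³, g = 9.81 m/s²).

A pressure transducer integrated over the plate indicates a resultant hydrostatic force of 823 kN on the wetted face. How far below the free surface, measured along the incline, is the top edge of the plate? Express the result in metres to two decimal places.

γ = ρg = 1000 × 9.81 = 9810 N/m³ = 9.81 kN/m³.
A = 2.8 × 3.6 = 10.08 m².
From F = γ·h_c·A, the centroid depth is h_c = 823/(9.81 × 10.08) = 8.32282 m.
The plate makes 19° with the vertical, i.e. θ = 90° − 19° = 71° to the horizontal. Measuring y along the incline from the free-surface line, vertical depth h = y·sinθ with sinθ = 0.945519.
Along the incline, y_c = h_c/sinθ = 8.32282/0.945519 = 8.80238 m.
The centroid lies 3.6/2 = 1.8 m below the top edge, so the top edge sits at y_top = 8.80238 − 1.8 = 7.00238 m along the incline.

y_top ≈ 7.00 m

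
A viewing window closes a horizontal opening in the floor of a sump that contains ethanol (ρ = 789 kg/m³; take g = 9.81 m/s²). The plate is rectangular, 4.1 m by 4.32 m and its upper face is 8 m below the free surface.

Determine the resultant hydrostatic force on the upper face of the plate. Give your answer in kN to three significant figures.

γ = ρg = 789 × 9.81 / 1000 = 7.74009 kN/m³.
The plate is horizontal, so pressure is uniform at p = γ·h = 7.74009 × 8 = 61.9207 kN/m².
A = 4.1 × 4.32 = 17.712 m².
F = p·A = 61.9207 × 17.712 = 1096.74 kN.

F ≈ 1100 kN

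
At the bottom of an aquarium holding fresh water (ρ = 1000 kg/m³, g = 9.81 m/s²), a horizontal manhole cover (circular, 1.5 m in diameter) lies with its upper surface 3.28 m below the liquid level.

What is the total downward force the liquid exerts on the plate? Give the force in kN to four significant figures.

F ≈ 56.86 kN

γ = ρg = 1000 × 9.81 = 9810 N/m³ = 9.81 kN/m³.
The plate is horizontal, so pressure is uniform at p = γ·h = 9.81 × 3.28 = 32.1768 kN/m².
A = π(0.75)² = 1.76715 m².
F = p·A = 32.1768 × 1.76715 = 56.8612 kN.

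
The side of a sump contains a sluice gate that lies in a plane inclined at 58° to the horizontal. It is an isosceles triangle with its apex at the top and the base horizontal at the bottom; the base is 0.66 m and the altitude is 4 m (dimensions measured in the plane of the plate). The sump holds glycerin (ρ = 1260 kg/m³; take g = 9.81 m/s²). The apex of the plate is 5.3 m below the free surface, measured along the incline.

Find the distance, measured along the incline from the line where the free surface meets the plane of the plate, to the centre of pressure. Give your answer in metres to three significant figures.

y_p = 8.08 m

γ = ρg = 1260 × 9.81 / 1000 = 12.3606 kN/m³.
Let θ = 58° be the plate's angle to the horizontal; measure y along the incline from where the plane meets the free surface. Vertical depth h = y·sinθ with sinθ = 0.848048.
With the apex up, the centroid sits 2h/3 = 2 × 4/3 = 2.66667 m below the apex, so y_c = 5.3 + 2.66667 = 7.96667 m and h_c = 7.96667 × 0.848048 = 6.75612 m.
A = ½ × 0.66 × 4 = 1.32 m².
Resultant F = γ·h_c·A = 12.3606 × 6.75612 × 1.32 = 110.233 kN.
I_c = b·h³/36 = 0.66 × 4³/36 = 1.17333 m⁴.
Centre of pressure: y_p = y_c + I_c/(y_c·A) = 7.96667 + 1.17333/(7.96667 × 1.32) = 7.96667 + 0.111576 = 8.07825 m along the plane.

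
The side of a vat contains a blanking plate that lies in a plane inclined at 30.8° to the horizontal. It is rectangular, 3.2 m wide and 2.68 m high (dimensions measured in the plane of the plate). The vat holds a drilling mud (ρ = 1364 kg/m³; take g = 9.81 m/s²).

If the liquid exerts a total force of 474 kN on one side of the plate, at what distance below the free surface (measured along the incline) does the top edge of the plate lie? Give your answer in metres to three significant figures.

γ = ρg = 1364 × 9.81 / 1000 = 13.38084 kN/m³.
A = 3.2 × 2.68 = 8.576 m².
From F = γ·h_c·A, the centroid depth is h_c = 474/(13.38084 × 8.576) = 4.13057 m.
Let θ = 30.8° be the plate's angle to the horizontal; measure y along the incline from where the plane meets the free surface. Vertical depth h = y·sinθ with sinθ = 0.512043.
Along the incline, y_c = h_c/sinθ = 4.13057/0.512043 = 8.06684 m.
The centroid lies 2.68/2 = 1.34 m below the top edge, so the top edge sits at y_top = 8.06684 − 1.34 = 6.72684 m along the incline.

y_top ≈ 6.73 m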